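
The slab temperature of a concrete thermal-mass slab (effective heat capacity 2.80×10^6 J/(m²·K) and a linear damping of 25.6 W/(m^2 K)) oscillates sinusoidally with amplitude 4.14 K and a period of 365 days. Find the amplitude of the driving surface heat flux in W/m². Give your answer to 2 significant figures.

Areal heat capacity C = 2.80×10^6 J/(m²·K) (given).
ω = 2π / 3.15×10^7 s = 1.99×10^-7 s⁻¹.
√((Cω)² + λ²) = √((0.558)² + 25.6²) = 25.6 W/(m²·K).
F₀ = A × √((Cω)²+λ²) = 4.14 × 25.6 = 106 W/m².

110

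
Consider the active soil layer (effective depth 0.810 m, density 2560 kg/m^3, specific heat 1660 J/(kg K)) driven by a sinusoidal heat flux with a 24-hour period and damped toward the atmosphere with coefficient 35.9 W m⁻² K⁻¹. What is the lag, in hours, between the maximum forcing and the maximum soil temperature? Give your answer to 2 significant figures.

5.5 hours

Areal heat capacity C = ρ c_p D = 2560 × 1660 × 0.810 = 3.44×10^6 J/(m^2 K).
ω = 2π / 86400 s = 7.27×10^-5 s⁻¹.
Phase lag φ = arctan(Cω/λ) = arctan(250/35.9) = 1.43 rad.
Time lag = φ / ω = 1.43 / 7.27×10^-5 = 19600 s = 5.46 hours.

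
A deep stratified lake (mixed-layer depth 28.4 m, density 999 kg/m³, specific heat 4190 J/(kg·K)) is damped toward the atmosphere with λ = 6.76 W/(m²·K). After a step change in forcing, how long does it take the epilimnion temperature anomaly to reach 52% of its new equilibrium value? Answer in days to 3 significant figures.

Areal heat capacity C = ρ c_p D = 999 × 4190 × 28.4 = 1.19×10^8 J m⁻² K⁻¹.
τ = C / λ = 1.19×10^8 / 6.76 = 1.76×10^7 s.
Fraction reached: 1 − e^(−t/τ) = 0.52 ⇒ t = −τ ln(1 − 0.52) = τ × 0.734.
t = 1.29×10^7 s = 149 days.

149 days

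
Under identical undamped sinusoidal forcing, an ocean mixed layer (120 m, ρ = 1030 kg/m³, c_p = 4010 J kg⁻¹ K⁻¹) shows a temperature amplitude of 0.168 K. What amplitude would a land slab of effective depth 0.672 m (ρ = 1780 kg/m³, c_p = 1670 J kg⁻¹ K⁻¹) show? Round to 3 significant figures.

41.7 K

C_ocean = 4.96×10^8 J/(m²·K); C_land = 2.00×10^6 J/(m²·K).
A ∝ 1/C ⇒ A_land = A_ocean × C_ocean/C_land = 0.168 × 248 = 41.7 K.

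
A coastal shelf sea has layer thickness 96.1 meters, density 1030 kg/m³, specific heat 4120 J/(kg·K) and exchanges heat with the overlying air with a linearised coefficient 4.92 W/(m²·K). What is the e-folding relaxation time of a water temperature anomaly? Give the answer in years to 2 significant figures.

2.6 years

Areal heat capacity C = ρ c_p D = 1030 × 4120 × 96.1 = 4.08×10^8 J/(m^2 K).
Relaxation time τ = C / λ = 4.08×10^8 / 4.92 = 8.29×10^7 s.
In years: 8.29×10^7 s / (3.156×10^7 s/year) = 2.63 years.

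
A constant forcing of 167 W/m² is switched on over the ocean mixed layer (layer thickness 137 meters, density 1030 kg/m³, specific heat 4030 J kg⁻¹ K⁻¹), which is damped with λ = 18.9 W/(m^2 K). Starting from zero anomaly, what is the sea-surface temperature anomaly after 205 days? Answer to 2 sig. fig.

Areal heat capacity C = ρ c_p D = 1030 × 4030 × 137 = 5.69×10^8 J/(m²·K).
τ = C / λ = 5.69×10^8 / 18.9 = 3.01×10^7 s.
Equilibrium anomaly ΔT_eq = F / λ = 167 / 18.9 = 8.84 K.
t = 205 days = 1.77×10^7 s, so t/τ = 0.589.
ΔT(t) = ΔT_eq (1 − e^(−t/τ)) = 8.84 × (1 − e^−0.589) = 3.93 K.

3.9 K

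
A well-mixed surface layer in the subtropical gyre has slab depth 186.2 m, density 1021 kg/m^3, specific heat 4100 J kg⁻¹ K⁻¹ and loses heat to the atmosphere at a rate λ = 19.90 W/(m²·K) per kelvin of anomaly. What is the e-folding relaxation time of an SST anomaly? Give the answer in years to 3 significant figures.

1.24 years

Areal heat capacity C = ρ c_p D = 1021 × 4100 × 186.2 = 7.79×10^8 J/(m²·K).
Relaxation time τ = C / λ = 7.79×10^8 / 19.90 = 3.92×10^7 s.
In years: 3.92×10^7 s / (3.156×10^7 s/year) = 1.24 years.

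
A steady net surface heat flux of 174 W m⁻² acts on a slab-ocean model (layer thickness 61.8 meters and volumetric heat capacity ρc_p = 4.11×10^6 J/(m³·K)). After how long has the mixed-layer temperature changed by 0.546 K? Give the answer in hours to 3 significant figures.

Areal heat capacity C = ρc_p × D = 4.11×10^6 × 61.8 = 2.54×10^8 J/(m^2 K).
Time required: Δt = C ΔT / F = 2.54×10^8 × 0.546 / 174 = 7.97×10^5 s.
In hours: 7.97×10^5 s / (3600 s/hour) = 221 hours.

221 hours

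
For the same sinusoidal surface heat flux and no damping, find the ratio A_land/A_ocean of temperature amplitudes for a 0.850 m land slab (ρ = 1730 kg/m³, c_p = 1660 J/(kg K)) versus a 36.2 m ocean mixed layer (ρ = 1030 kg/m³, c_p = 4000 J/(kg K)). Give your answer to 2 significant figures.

61

C_ocean = 1030 × 4000 × 36.2 = 1.49×10^8 J/(m²·K).
C_land = 1730 × 1660 × 0.850 = 2.44×10^6 J/(m²·K).
Undamped amplitude ∝ 1/C, so A_land/A_ocean = C_ocean/C_land = 61.1.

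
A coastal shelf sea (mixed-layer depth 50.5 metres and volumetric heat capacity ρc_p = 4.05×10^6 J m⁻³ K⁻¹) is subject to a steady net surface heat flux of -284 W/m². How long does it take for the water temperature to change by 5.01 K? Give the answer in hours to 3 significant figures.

1000 hours

Areal heat capacity C = ρc_p × D = 4.05×10^6 × 50.5 = 2.05×10^8 J/(m²·K).
Time required: Δt = C ΔT / F = 2.05×10^8 × -5.01 / -284 = 3.61×10^6 s.
In hours: 3.61×10^6 s / (3600 s/hour) = 1000 hours.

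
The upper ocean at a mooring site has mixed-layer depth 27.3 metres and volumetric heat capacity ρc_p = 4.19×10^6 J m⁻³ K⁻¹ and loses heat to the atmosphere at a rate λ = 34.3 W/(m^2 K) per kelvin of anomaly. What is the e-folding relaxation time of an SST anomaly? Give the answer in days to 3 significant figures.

Areal heat capacity C = ρc_p × D = 4.19×10^6 × 27.3 = 1.14×10^8 J/(m^2 K).
Relaxation time τ = C / λ = 1.14×10^8 / 34.3 = 3.33×10^6 s.
In days: 3.33×10^6 s / (86400 s/day) = 38.6 days.

38.6 days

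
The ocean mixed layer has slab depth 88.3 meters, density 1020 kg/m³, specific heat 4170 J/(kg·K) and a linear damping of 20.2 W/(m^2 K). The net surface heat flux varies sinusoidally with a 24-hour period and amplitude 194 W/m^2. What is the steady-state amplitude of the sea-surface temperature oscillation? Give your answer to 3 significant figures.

0.00710 K

Areal heat capacity C = ρ c_p D = 1020 × 4170 × 88.3 = 3.76×10^8 J/(m²·K).
Angular frequency ω = 2π / T = 2π / 86400 s = 7.27×10^-5 s⁻¹.
√((Cω)² + λ²) = √((27300)² + 20.2²) = 27300 W/(m²·K).
Amplitude A = F₀ / √((Cω)²+λ²) = 194 / 27300 = 0.00710 K.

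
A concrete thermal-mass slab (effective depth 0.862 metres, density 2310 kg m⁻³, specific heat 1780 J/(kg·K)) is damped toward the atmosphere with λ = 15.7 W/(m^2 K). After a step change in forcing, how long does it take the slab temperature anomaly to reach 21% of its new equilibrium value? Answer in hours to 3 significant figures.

Areal heat capacity C = ρ c_p D = 2310 × 1780 × 0.862 = 3.54×10^6 J/(m²·K).
τ = C / λ = 3.54×10^6 / 15.7 = 2.26×10^5 s.
Fraction reached: 1 − e^(−t/τ) = 0.21 ⇒ t = −τ ln(1 − 0.21) = τ × 0.236.
t = 53200 s = 14.8 hours.

14.8 hours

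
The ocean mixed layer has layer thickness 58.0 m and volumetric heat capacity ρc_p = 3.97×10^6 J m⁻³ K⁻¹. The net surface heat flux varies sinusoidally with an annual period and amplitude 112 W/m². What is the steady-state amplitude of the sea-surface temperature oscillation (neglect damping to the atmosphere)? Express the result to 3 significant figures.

Areal heat capacity C = ρc_p × D = 3.97×10^6 × 58.0 = 2.30×10^8 J m⁻² K⁻¹.
Angular frequency ω = 2π / T = 2π / 3.15×10^7 s = 1.99×10^-7 s⁻¹.
Cω = 2.30×10^8 × 1.99×10^-7 = 45.9 W/(m²·K).
Amplitude A = F₀ / (Cω) = 112 / 45.9 = 2.44 K.

2.44 K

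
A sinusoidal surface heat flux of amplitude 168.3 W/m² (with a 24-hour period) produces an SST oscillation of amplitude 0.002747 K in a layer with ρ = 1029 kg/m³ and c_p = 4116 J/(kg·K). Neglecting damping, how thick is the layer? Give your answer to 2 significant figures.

200 m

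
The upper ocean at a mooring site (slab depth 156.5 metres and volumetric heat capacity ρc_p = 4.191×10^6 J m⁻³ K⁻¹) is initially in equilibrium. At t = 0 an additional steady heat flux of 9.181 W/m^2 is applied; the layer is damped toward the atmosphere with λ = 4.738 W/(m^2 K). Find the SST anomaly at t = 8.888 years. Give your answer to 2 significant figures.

Areal heat capacity C = ρc_p × D = 4.191×10^6 × 156.5 = 6.56×10^8 J/(m^2 K).
τ = C / λ = 6.56×10^8 / 4.738 = 1.38×10^8 s.
Equilibrium anomaly ΔT_eq = F / λ = 9.181 / 4.738 = 1.94 K.
t = 8.888 years = 2.80×10^8 s, so t/τ = 2.03.
ΔT(t) = ΔT_eq (1 − e^(−t/τ)) = 1.94 × (1 − e^−2.03) = 1.68 K.

1.7 K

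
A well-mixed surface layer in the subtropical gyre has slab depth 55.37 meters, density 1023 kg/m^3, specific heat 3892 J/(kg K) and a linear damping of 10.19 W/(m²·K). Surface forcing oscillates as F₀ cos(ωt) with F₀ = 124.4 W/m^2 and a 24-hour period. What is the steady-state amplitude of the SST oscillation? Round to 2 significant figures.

0.0078 K

Areal heat capacity C = ρ c_p D = 1023 × 3892 × 55.37 = 2.20×10^8 J m⁻² K⁻¹.
Angular frequency ω = 2π / T = 2π / 86400 s = 7.27×10^-5 s⁻¹.
√((Cω)² + λ²) = √((16000)² + 10.19²) = 16000 W/(m²·K).
Amplitude A = F₀ / √((Cω)²+λ²) = 124.4 / 16000 = 0.00776 K.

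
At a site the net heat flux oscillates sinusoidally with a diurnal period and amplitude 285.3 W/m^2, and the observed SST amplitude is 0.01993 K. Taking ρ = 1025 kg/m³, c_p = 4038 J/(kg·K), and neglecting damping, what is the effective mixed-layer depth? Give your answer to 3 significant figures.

ω = 2π / 86400 s = 7.27×10^-5 s⁻¹.
Required C = F₀ / (A ω) = 285.3 / (0.01993 × 7.27×10^-5) = 1.97×10^8 J/(m²·K).
D = C / (ρ c_p) = 1.97×10^8 / (1025 × 4038) = 47.6 m.

47.6 m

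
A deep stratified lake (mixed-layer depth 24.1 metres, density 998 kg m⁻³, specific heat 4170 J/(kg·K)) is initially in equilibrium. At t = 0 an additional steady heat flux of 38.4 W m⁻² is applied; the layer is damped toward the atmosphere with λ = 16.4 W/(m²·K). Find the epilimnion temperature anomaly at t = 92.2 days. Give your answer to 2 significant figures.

1.7 K

Areal heat capacity C = ρ c_p D = 998 × 4170 × 24.1 = 1.00×10^8 J/(m²·K).
τ = C / λ = 1.00×10^8 / 16.4 = 6.12×10^6 s.
Equilibrium anomaly ΔT_eq = F / λ = 38.4 / 16.4 = 2.34 K.
t = 92.2 days = 7.97×10^6 s, so t/τ = 1.30.
ΔT(t) = ΔT_eq (1 − e^(−t/τ)) = 2.34 × (1 − e^−1.30) = 1.70 K.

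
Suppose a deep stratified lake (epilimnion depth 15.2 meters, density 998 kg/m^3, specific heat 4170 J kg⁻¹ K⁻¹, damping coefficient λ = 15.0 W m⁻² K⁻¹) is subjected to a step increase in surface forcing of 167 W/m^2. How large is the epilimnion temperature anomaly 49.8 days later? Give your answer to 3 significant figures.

Areal heat capacity C = ρ c_p D = 998 × 4170 × 15.2 = 6.33×10^7 J m⁻² K⁻¹.
τ = C / λ = 6.33×10^7 / 15.0 = 4.22×10^6 s.
Equilibrium anomaly ΔT_eq = F / λ = 167 / 15.0 = 11.1 K.
t = 49.8 days = 4.30×10^6 s, so t/τ = 1.02.
ΔT(t) = ΔT_eq (1 − e^(−t/τ)) = 11.1 × (1 − e^−1.02) = 7.12 K.

7.12 K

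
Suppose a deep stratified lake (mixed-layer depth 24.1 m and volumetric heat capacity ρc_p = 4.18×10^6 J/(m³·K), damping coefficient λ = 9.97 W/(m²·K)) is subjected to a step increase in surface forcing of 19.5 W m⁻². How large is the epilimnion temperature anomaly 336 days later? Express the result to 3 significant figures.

1.85 K

Areal heat capacity C = ρc_p × D = 4.18×10^6 × 24.1 = 1.01×10^8 J/(m²·K).
τ = C / λ = 1.01×10^8 / 9.97 = 1.01×10^7 s.
Equilibrium anomaly ΔT_eq = F / λ = 19.5 / 9.97 = 1.96 K.
t = 336 days = 2.90×10^7 s, so t/τ = 2.87.
ΔT(t) = ΔT_eq (1 − e^(−t/τ)) = 1.96 × (1 − e^−2.87) = 1.85 K.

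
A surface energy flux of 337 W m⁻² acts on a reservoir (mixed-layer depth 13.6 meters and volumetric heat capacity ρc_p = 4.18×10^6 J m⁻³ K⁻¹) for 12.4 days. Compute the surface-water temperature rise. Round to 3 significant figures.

6.35 K

Areal heat capacity C = ρc_p × D = 4.18×10^6 × 13.6 = 5.68×10^7 J/(m²·K).
Net heat input Q = F Δt = 337 × (12.4 days × 86400 s/day) = 3.61×10^8 J/m².
ΔT = Q / C = 3.61×10^8 / 5.68×10^7 = 6.35 K.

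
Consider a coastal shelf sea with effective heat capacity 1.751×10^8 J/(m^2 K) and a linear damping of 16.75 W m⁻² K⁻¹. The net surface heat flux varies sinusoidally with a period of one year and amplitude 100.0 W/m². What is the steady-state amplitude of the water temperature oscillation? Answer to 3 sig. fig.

Areal heat capacity C = 1.751×10^8 J/(m^2 K) (given).
Angular frequency ω = 2π / T = 2π / 3.15×10^7 s = 1.99×10^-7 s⁻¹.
√((Cω)² + λ²) = √((34.9)² + 16.75²) = 38.7 W/(m²·K).
Amplitude A = F₀ / √((Cω)²+λ²) = 100.0 / 38.7 = 2.58 K.

2.58 K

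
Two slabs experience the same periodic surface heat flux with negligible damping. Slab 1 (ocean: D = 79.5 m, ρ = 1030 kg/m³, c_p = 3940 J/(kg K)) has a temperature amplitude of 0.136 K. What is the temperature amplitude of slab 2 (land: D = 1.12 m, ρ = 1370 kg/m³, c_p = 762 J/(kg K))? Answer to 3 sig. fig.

C_ocean = 3.23×10^8 J/(m²·K); C_land = 1.17×10^6 J/(m²·K).
A ∝ 1/C ⇒ A_land = A_ocean × C_ocean/C_land = 0.136 × 276 = 37.5 K.

37.5 K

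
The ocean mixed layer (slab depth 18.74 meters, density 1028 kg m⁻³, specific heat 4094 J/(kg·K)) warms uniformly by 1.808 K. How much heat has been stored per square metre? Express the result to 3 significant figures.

Areal heat capacity C = ρ c_p D = 1028 × 4094 × 18.74 = 7.89×10^7 J/(m²·K).
ΔQ = C ΔT = 7.89×10^7 × 1.808 = 1.43×10^8 J/m².

1.43×10^8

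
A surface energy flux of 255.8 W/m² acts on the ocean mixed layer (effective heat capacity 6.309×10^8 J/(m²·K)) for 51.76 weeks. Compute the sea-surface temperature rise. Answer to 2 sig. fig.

Areal heat capacity C = 6.309×10^8 J/(m²·K) (given).
Net heat input Q = F Δt = 255.8 × (51.76 weeks × 6.048×10^5 s/week) = 8.01×10^9 J/m².
ΔT = Q / C = 8.01×10^9 / 6.31×10^8 = 12.7 K.

13 K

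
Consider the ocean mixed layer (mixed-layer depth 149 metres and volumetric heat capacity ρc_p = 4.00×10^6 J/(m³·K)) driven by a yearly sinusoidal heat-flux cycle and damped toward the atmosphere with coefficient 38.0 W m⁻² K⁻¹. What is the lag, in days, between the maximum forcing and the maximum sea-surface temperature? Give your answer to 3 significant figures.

73.3 days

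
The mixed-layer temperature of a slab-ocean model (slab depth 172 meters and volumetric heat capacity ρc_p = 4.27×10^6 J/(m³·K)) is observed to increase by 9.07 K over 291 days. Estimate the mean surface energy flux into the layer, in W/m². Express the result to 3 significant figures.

265

Areal heat capacity C = ρc_p × D = 4.27×10^6 × 172 = 7.34×10^8 J/(m^2 K).
Required heat per unit area: Q = C ΔT = 7.34×10^8 × 9.07 = 6.66×10^9 J/m².
Flux F = Q / Δt = 6.66×10^9 / 2.51×10^7 s = 265 W/m².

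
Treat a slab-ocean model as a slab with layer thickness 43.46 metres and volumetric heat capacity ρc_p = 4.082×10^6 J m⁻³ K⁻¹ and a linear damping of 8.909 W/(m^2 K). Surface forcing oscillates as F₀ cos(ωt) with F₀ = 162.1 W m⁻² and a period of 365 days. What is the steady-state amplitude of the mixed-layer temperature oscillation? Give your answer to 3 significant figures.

4.45 K

Areal heat capacity C = ρc_p × D = 4.082×10^6 × 43.46 = 1.77×10^8 J/(m²·K).
Angular frequency ω = 2π / T = 2π / 3.15×10^7 s = 1.99×10^-7 s⁻¹.
√((Cω)² + λ²) = √((35.3)² + 8.909²) = 36.5 W/(m²·K).
Amplitude A = F₀ / √((Cω)²+λ²) = 162.1 / 36.5 = 4.45 K.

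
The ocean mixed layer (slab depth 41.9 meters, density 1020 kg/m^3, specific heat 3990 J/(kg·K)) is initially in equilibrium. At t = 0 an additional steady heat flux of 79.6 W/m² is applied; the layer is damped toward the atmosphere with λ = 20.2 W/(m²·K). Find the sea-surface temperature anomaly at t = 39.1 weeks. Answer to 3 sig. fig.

3.70 K

Areal heat capacity C = ρ c_p D = 1020 × 3990 × 41.9 = 1.71×10^8 J/(m^2 K).
τ = C / λ = 1.71×10^8 / 20.2 = 8.44×10^6 s.
Equilibrium anomaly ΔT_eq = F / λ = 79.6 / 20.2 = 3.94 K.
t = 39.1 weeks = 2.36×10^7 s, so t/τ = 2.80.
ΔT(t) = ΔT_eq (1 − e^(−t/τ)) = 3.94 × (1 − e^−2.80) = 3.70 K.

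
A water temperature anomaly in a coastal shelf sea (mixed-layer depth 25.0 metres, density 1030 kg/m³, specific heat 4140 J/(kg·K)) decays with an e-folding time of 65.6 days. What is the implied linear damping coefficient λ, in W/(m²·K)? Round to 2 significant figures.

19

Areal heat capacity C = ρ c_p D = 1030 × 4140 × 25.0 = 1.07×10^8 J/(m^2 K).
τ = 65.6 days = 5.67×10^6 s.
λ = C / τ = 1.07×10^8 / 5.67×10^6 = 18.8 W/(m²·K).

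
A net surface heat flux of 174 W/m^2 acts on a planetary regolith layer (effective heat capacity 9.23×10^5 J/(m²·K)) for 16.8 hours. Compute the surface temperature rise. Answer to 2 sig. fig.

11 K

Areal heat capacity C = 9.23×10^5 J/(m²·K) (given).
Net heat input Q = F Δt = 174 × (16.8 hours × 3600 s/hour) = 1.05×10^7 J/m².
ΔT = Q / C = 1.05×10^7 / 9.23×10^5 = 11.4 K.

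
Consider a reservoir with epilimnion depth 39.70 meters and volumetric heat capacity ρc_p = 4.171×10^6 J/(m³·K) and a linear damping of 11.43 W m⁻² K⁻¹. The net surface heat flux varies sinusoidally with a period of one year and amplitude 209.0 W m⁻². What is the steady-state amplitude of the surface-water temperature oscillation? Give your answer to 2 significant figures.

6.0 K

Areal heat capacity C = ρc_p × D = 4.171×10^6 × 39.70 = 1.66×10^8 J/(m^2 K).
Angular frequency ω = 2π / T = 2π / 3.15×10^7 s = 1.99×10^-7 s⁻¹.
√((Cω)² + λ²) = √((33.0)² + 11.43²) = 34.9 W/(m²·K).
Amplitude A = F₀ / √((Cω)²+λ²) = 209.0 / 34.9 = 5.99 K.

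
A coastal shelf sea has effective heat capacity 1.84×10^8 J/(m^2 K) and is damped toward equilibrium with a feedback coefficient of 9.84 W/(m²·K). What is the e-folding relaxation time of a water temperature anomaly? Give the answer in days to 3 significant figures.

Areal heat capacity C = 1.84×10^8 J/(m^2 K) (given).
Relaxation time τ = C / λ = 1.84×10^8 / 9.84 = 1.87×10^7 s.
In days: 1.87×10^7 s / (86400 s/day) = 216 days.

216 days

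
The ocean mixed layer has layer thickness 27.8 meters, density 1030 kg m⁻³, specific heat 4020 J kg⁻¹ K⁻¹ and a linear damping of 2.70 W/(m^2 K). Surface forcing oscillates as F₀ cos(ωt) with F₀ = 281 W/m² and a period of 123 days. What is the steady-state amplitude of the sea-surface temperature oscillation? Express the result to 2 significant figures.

Areal heat capacity C = ρ c_p D = 1030 × 4020 × 27.8 = 1.15×10^8 J/(m²·K).
Angular frequency ω = 2π / T = 2π / 1.06×10^7 s = 5.91×10^-7 s⁻¹.
√((Cω)² + λ²) = √((68.1)² + 2.70²) = 68.1 W/(m²·K).
Amplitude A = F₀ / √((Cω)²+λ²) = 281 / 68.1 = 4.13 K.

4.1 K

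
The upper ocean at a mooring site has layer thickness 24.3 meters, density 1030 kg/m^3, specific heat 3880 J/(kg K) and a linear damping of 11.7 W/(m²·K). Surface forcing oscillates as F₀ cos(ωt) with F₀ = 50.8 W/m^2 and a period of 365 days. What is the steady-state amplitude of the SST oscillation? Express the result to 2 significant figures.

Areal heat capacity C = ρ c_p D = 1030 × 3880 × 24.3 = 9.71×10^7 J m⁻² K⁻¹.
Angular frequency ω = 2π / T = 2π / 3.15×10^7 s = 1.99×10^-7 s⁻¹.
√((Cω)² + λ²) = √((19.3)² + 11.7²) = 22.6 W/(m²·K).
Amplitude A = F₀ / √((Cω)²+λ²) = 50.8 / 22.6 = 2.25 K.

2.2 K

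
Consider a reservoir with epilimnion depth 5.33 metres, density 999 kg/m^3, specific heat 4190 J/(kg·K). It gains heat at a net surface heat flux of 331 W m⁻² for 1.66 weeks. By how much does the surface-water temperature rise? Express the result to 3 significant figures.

Areal heat capacity C = ρ c_p D = 999 × 4190 × 5.33 = 2.23×10^7 J/(m^2 K).
Net heat input Q = F Δt = 331 × (1.66 weeks × 6.048×10^5 s/week) = 3.32×10^8 J/m².
ΔT = Q / C = 3.32×10^8 / 2.23×10^7 = 14.9 K.

14.9 K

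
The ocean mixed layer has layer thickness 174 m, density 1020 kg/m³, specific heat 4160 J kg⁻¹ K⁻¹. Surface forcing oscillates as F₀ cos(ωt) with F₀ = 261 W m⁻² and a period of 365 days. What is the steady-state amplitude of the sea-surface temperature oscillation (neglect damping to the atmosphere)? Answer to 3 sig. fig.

1.77 K

Areal heat capacity C = ρ c_p D = 1020 × 4160 × 174 = 7.38×10^8 J/(m²·K).
Angular frequency ω = 2π / T = 2π / 3.15×10^7 s = 1.99×10^-7 s⁻¹.
Cω = 7.38×10^8 × 1.99×10^-7 = 147 W/(m²·K).
Amplitude A = F₀ / (Cω) = 261 / 147 = 1.77 K.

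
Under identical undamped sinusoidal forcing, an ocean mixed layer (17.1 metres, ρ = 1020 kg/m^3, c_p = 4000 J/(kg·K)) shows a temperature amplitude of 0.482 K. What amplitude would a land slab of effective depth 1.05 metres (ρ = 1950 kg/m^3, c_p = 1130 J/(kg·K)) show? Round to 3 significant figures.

14.5 K

C_ocean = 6.98×10^7 J/(m²·K); C_land = 2.31×10^6 J/(m²·K).
A ∝ 1/C ⇒ A_land = A_ocean × C_ocean/C_land = 0.482 × 30.2 = 14.5 K.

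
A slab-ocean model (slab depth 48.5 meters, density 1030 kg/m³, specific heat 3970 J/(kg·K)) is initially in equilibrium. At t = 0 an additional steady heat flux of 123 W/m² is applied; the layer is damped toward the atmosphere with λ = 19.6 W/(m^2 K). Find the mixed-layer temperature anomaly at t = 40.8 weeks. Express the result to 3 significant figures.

Areal heat capacity C = ρ c_p D = 1030 × 3970 × 48.5 = 1.98×10^8 J/(m²·K).
τ = C / λ = 1.98×10^8 / 19.6 = 1.01×10^7 s.
Equilibrium anomaly ΔT_eq = F / λ = 123 / 19.6 = 6.28 K.
t = 40.8 weeks = 2.47×10^7 s, so t/τ = 2.44.
ΔT(t) = ΔT_eq (1 − e^(−t/τ)) = 6.28 × (1 − e^−2.44) = 5.73 K.

5.73 K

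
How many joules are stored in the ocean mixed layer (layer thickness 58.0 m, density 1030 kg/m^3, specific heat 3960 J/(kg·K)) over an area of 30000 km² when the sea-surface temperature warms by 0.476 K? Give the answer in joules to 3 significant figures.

Areal heat capacity C = ρ c_p D = 1030 × 3960 × 58.0 = 2.37×10^8 J m⁻² K⁻¹.
Heat per unit area: q = C ΔT = 2.37×10^8 × 0.476 = 1.13×10^8 J/m².
Total heat: Q = q × A = 1.13×10^8 × (30000 × 10⁶ m²) = 3.38×10^18 J.

3.38×10^18 J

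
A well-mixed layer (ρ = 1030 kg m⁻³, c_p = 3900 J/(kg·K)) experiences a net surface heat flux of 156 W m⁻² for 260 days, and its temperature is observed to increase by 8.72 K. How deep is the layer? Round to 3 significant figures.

100 m

Heat input Q = F Δt = 156 × 2.25×10^7 s = 3.50×10^9 J/m².
Required areal heat capacity C = Q / ΔT = 4.02×10^8 J/(m²·K).
Depth D = C / (ρ c_p) = 4.02×10^8 / (1030 × 3900) = 100 m.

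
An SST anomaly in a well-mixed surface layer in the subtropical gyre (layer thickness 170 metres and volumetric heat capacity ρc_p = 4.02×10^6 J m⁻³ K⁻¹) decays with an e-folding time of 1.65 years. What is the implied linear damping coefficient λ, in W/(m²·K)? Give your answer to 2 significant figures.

13

Areal heat capacity C = ρc_p × D = 4.02×10^6 × 170 = 6.83×10^8 J m⁻² K⁻¹.
τ = 1.65 years = 5.21×10^7 s.
λ = C / τ = 6.83×10^8 / 5.21×10^7 = 13.1 W/(m²·K).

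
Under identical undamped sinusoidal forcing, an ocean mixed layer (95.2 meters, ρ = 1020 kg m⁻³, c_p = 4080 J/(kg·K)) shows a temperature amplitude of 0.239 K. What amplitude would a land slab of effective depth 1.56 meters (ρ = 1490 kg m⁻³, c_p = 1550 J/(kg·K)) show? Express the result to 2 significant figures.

26 K

C_ocean = 3.96×10^8 J/(m²·K); C_land = 3.60×10^6 J/(m²·K).
A ∝ 1/C ⇒ A_land = A_ocean × C_ocean/C_land = 0.239 × 110 = 26.3 K.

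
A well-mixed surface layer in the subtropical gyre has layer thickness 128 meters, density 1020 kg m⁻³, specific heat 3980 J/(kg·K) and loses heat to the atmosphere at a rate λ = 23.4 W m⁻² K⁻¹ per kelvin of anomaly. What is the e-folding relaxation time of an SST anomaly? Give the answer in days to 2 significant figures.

260 days

Areal heat capacity C = ρ c_p D = 1020 × 3980 × 128 = 5.20×10^8 J m⁻² K⁻¹.
Relaxation time τ = C / λ = 5.20×10^8 / 23.4 = 2.22×10^7 s.
In days: 2.22×10^7 s / (86400 s/day) = 257 days.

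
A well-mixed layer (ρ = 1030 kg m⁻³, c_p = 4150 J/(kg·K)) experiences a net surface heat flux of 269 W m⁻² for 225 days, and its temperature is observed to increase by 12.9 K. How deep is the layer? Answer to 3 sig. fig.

94.8 m

Heat input Q = F Δt = 269 × 1.94×10^7 s = 5.23×10^9 J/m².
Required areal heat capacity C = Q / ΔT = 4.05×10^8 J/(m²·K).
Depth D = C / (ρ c_p) = 4.05×10^8 / (1030 × 4150) = 94.8 m.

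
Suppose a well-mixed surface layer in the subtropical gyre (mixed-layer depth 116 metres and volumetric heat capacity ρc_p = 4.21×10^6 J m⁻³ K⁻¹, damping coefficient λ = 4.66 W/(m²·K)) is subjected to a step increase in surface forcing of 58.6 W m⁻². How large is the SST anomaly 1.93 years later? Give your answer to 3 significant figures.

Areal heat capacity C = ρc_p × D = 4.21×10^6 × 116 = 4.88×10^8 J m⁻² K⁻¹.
τ = C / λ = 4.88×10^8 / 4.66 = 1.05×10^8 s.
Equilibrium anomaly ΔT_eq = F / λ = 58.6 / 4.66 = 12.6 K.
t = 1.93 years = 6.09×10^7 s, so t/τ = 0.581.
ΔT(t) = ΔT_eq (1 − e^(−t/τ)) = 12.6 × (1 − e^−0.581) = 5.54 K.

5.54 K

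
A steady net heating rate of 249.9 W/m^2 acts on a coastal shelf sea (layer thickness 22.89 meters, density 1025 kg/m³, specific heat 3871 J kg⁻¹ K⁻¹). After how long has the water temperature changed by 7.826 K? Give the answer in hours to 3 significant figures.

Areal heat capacity C = ρ c_p D = 1025 × 3871 × 22.89 = 9.08×10^7 J/(m^2 K).
Time required: Δt = C ΔT / F = 9.08×10^7 × 7.826 / 249.9 = 2.84×10^6 s.
In hours: 2.84×10^6 s / (3600 s/hour) = 790 hours.

790 hours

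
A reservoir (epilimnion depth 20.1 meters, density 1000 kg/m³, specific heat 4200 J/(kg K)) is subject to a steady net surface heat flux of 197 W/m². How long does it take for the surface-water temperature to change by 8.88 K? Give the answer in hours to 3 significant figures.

1060 hours

Areal heat capacity C = ρ c_p D = 1000 × 4200 × 20.1 = 8.44×10^7 J/(m^2 K).
Time required: Δt = C ΔT / F = 8.44×10^7 × 8.88 / 197 = 3.81×10^6 s.
In hours: 3.81×10^6 s / (3600 s/hour) = 1060 hours.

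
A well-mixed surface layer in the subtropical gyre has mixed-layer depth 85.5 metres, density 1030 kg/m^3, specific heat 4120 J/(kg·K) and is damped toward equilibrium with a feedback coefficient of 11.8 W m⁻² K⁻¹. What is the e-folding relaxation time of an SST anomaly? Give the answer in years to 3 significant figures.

Areal heat capacity C = ρ c_p D = 1030 × 4120 × 85.5 = 3.63×10^8 J m⁻² K⁻¹.
Relaxation time τ = C / λ = 3.63×10^8 / 11.8 = 3.07×10^7 s.
In years: 3.07×10^7 s / (3.156×10^7 s/year) = 0.974 years.

0.974 years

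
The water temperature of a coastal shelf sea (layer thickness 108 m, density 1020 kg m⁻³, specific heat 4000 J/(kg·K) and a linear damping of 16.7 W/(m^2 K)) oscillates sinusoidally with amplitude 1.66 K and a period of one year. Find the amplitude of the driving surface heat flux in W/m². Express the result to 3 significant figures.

148

Areal heat capacity C = ρ c_p D = 1020 × 4000 × 108 = 4.41×10^8 J/(m²·K).
ω = 2π / 3.15×10^7 s = 1.99×10^-7 s⁻¹.
√((Cω)² + λ²) = √((87.8)² + 16.7²) = 89.4 W/(m²·K).
F₀ = A × √((Cω)²+λ²) = 1.66 × 89.4 = 148 W/m².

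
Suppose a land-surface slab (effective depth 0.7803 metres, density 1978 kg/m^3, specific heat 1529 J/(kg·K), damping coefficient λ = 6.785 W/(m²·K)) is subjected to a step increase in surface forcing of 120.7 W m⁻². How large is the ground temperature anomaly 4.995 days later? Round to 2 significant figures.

13 K

Areal heat capacity C = ρ c_p D = 1978 × 1529 × 0.7803 = 2.36×10^6 J/(m²·K).
τ = C / λ = 2.36×10^6 / 6.785 = 3.48×10^5 s.
Equilibrium anomaly ΔT_eq = F / λ = 120.7 / 6.785 = 17.8 K.
t = 4.995 days = 4.32×10^5 s, so t/τ = 1.24.
ΔT(t) = ΔT_eq (1 − e^(−t/τ)) = 17.8 × (1 − e^−1.24) = 12.6 K.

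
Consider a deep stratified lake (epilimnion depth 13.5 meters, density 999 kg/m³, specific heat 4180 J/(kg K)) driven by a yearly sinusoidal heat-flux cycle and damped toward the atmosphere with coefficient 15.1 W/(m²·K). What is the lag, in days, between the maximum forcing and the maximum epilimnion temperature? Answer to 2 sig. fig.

37 days

Areal heat capacity C = ρ c_p D = 999 × 4180 × 13.5 = 5.64×10^7 J/(m^2 K).
ω = 2π / 3.15×10^7 s = 1.99×10^-7 s⁻¹.
Phase lag φ = arctan(Cω/λ) = arctan(11.2/15.1) = 0.640 rad.
Time lag = φ / ω = 0.640 / 1.99×10^-7 = 3.21×10^6 s = 37.2 days.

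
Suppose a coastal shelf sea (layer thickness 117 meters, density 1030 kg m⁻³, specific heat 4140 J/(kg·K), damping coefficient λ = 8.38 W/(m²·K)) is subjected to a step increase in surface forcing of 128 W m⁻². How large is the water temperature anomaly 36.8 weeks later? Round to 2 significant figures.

4.8 K

Areal heat capacity C = ρ c_p D = 1030 × 4140 × 117 = 4.99×10^8 J/(m^2 K).
τ = C / λ = 4.99×10^8 / 8.38 = 5.95×10^7 s.
Equilibrium anomaly ΔT_eq = F / λ = 128 / 8.38 = 15.3 K.
t = 36.8 weeks = 2.23×10^7 s, so t/τ = 0.374.
ΔT(t) = ΔT_eq (1 − e^(−t/τ)) = 15.3 × (1 − e^−0.374) = 4.76 K.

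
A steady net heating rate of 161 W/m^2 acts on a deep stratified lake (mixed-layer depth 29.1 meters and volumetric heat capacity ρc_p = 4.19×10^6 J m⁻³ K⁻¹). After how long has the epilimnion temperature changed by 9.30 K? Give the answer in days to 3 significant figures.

Areal heat capacity C = ρc_p × D = 4.19×10^6 × 29.1 = 1.22×10^8 J m⁻² K⁻¹.
Time required: Δt = C ΔT / F = 1.22×10^8 × 9.30 / 161 = 7.04×10^6 s.
In days: 7.04×10^6 s / (86400 s/day) = 81.5 days.

81.5 days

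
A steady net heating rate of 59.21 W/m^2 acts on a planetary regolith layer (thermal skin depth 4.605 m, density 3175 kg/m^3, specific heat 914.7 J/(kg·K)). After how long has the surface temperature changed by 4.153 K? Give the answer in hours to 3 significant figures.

261 hours

Areal heat capacity C = ρ c_p D = 3175 × 914.7 × 4.605 = 1.34×10^7 J/(m^2 K).
Time required: Δt = C ΔT / F = 1.34×10^7 × 4.153 / 59.21 = 9.38×10^5 s.
In hours: 9.38×10^5 s / (3600 s/hour) = 261 hours.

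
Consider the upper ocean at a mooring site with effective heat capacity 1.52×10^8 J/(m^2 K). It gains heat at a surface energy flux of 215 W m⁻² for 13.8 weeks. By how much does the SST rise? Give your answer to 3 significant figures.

Areal heat capacity C = 1.52×10^8 J/(m^2 K) (given).
Net heat input Q = F Δt = 215 × (13.8 weeks × 6.048×10^5 s/week) = 1.79×10^9 J/m².
ΔT = Q / C = 1.79×10^9 / 1.52×10^8 = 11.8 K.

11.8 K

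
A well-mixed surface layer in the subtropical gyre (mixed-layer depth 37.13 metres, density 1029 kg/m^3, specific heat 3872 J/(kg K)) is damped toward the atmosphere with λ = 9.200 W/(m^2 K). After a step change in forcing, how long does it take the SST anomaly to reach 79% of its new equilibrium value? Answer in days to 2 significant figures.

290 days

Areal heat capacity C = ρ c_p D = 1029 × 3872 × 37.13 = 1.48×10^8 J/(m²·K).
τ = C / λ = 1.48×10^8 / 9.200 = 1.61×10^7 s.
Fraction reached: 1 − e^(−t/τ) = 0.79 ⇒ t = −τ ln(1 − 0.79) = τ × 1.56.
t = 2.51×10^7 s = 290 days.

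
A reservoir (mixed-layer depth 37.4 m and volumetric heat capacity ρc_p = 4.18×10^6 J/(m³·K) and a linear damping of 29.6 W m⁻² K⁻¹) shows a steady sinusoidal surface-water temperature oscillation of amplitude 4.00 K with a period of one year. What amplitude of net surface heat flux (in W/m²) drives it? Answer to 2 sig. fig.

Areal heat capacity C = ρc_p × D = 4.18×10^6 × 37.4 = 1.56×10^8 J m⁻² K⁻¹.
ω = 2π / 3.15×10^7 s = 1.99×10^-7 s⁻¹.
√((Cω)² + λ²) = √((31.1)² + 29.6²) = 43.0 W/(m²·K).
F₀ = A × √((Cω)²+λ²) = 4.00 × 43.0 = 172 W/m².

170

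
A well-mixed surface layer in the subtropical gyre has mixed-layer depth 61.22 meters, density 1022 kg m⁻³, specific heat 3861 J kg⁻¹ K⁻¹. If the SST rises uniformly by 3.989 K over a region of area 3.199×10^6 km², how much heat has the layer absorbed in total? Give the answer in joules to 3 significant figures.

Areal heat capacity C = ρ c_p D = 1022 × 3861 × 61.22 = 2.42×10^8 J/(m²·K).
Heat per unit area: q = C ΔT = 2.42×10^8 × 3.989 = 9.64×10^8 J/m².
Total heat: Q = q × A = 9.64×10^8 × (3.199×10^6 × 10⁶ m²) = 3.08×10^21 J.

3.08×10^21 J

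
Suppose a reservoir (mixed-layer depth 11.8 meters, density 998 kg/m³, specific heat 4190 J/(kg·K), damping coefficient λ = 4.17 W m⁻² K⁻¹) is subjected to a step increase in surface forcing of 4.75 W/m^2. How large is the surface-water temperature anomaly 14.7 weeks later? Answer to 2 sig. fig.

0.60 K

Areal heat capacity C = ρ c_p D = 998 × 4190 × 11.8 = 4.93×10^7 J m⁻² K⁻¹.
τ = C / λ = 4.93×10^7 / 4.17 = 1.18×10^7 s.
Equilibrium anomaly ΔT_eq = F / λ = 4.75 / 4.17 = 1.14 K.
t = 14.7 weeks = 8.89×10^6 s, so t/τ = 0.751.
ΔT(t) = ΔT_eq (1 − e^(−t/τ)) = 1.14 × (1 − e^−0.751) = 0.602 K.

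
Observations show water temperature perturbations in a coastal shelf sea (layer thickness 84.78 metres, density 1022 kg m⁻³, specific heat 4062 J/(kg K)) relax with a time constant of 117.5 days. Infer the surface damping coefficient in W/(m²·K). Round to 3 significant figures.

34.7

Areal heat capacity C = ρ c_p D = 1022 × 4062 × 84.78 = 3.52×10^8 J/(m²·K).
τ = 117.5 days = 1.02×10^7 s.
λ = C / τ = 3.52×10^8 / 1.02×10^7 = 34.7 W/(m²·K).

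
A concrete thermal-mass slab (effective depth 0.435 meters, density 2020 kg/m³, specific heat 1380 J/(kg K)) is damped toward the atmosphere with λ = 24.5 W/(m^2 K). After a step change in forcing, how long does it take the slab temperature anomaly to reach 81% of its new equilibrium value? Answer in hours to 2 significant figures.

23 hours

Areal heat capacity C = ρ c_p D = 2020 × 1380 × 0.435 = 1.21×10^6 J/(m²·K).
τ = C / λ = 1.21×10^6 / 24.5 = 49500 s.
Fraction reached: 1 − e^(−t/τ) = 0.81 ⇒ t = −τ ln(1 − 0.81) = τ × 1.66.
t = 82200 s = 22.8 hours.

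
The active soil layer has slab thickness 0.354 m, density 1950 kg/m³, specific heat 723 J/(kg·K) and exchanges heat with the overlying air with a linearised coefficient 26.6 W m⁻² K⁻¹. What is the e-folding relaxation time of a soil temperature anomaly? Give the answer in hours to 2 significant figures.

5.2 hours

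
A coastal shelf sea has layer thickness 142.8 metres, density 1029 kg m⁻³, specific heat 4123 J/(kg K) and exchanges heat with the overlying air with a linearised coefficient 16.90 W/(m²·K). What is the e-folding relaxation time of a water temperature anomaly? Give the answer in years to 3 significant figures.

Areal heat capacity C = ρ c_p D = 1029 × 4123 × 142.8 = 6.06×10^8 J m⁻² K⁻¹.
Relaxation time τ = C / λ = 6.06×10^8 / 16.90 = 3.58×10^7 s.
In years: 3.58×10^7 s / (3.156×10^7 s/year) = 1.14 years.

1.14 years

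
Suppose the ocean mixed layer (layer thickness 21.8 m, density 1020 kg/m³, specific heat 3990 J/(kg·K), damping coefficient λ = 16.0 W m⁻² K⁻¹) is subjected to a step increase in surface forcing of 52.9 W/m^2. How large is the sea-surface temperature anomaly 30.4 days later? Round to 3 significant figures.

1.25 K

Areal heat capacity C = ρ c_p D = 1020 × 3990 × 21.8 = 8.87×10^7 J/(m²·K).
τ = C / λ = 8.87×10^7 / 16.0 = 5.55×10^6 s.
Equilibrium anomaly ΔT_eq = F / λ = 52.9 / 16.0 = 3.31 K.
t = 30.4 days = 2.63×10^6 s, so t/τ = 0.474.
ΔT(t) = ΔT_eq (1 − e^(−t/τ)) = 3.31 × (1 − e^−0.474) = 1.25 K.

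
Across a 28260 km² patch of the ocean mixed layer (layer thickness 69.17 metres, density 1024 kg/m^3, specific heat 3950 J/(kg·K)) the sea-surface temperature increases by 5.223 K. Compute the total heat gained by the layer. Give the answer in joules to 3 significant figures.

Areal heat capacity C = ρ c_p D = 1024 × 3950 × 69.17 = 2.80×10^8 J/(m²·K).
Heat per unit area: q = C ΔT = 2.80×10^8 × 5.223 = 1.46×10^9 J/m².
Total heat: Q = q × A = 1.46×10^9 × (28260 × 10⁶ m²) = 4.13×10^19 J.

4.13×10^19 J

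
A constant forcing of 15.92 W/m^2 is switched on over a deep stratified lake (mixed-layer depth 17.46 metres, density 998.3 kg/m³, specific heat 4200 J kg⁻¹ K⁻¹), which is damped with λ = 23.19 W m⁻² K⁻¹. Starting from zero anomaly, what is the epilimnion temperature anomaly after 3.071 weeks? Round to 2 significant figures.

Areal heat capacity C = ρ c_p D = 998.3 × 4200 × 17.46 = 7.32×10^7 J/(m²·K).
τ = C / λ = 7.32×10^7 / 23.19 = 3.16×10^6 s.
Equilibrium anomaly ΔT_eq = F / λ = 15.92 / 23.19 = 0.687 K.
t = 3.071 weeks = 1.86×10^6 s, so t/τ = 0.588.
ΔT(t) = ΔT_eq (1 − e^(−t/τ)) = 0.687 × (1 − e^−0.588) = 0.305 K.

0.31 K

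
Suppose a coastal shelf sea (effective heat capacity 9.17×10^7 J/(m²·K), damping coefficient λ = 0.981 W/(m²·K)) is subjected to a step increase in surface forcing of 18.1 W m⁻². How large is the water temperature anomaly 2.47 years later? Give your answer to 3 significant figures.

Areal heat capacity C = 9.17×10^7 J/(m²·K) (given).
τ = C / λ = 9.17×10^7 / 0.981 = 9.35×10^7 s.
Equilibrium anomaly ΔT_eq = F / λ = 18.1 / 0.981 = 18.5 K.
t = 2.47 years = 7.79×10^7 s, so t/τ = 0.834.
ΔT(t) = ΔT_eq (1 − e^(−t/τ)) = 18.5 × (1 − e^−0.834) = 10.4 K.

10.4 K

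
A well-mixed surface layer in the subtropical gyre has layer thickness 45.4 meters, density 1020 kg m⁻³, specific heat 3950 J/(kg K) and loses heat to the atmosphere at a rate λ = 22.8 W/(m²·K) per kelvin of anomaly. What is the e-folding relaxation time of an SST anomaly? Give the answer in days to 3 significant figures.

Areal heat capacity C = ρ c_p D = 1020 × 3950 × 45.4 = 1.83×10^8 J/(m^2 K).
Relaxation time τ = C / λ = 1.83×10^8 / 22.8 = 8.02×10^6 s.
In days: 8.02×10^6 s / (86400 s/day) = 92.9 days.

92.9 days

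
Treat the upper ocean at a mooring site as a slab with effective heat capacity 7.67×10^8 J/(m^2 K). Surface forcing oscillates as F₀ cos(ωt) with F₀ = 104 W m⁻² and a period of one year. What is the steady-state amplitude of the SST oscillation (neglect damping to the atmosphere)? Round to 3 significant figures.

0.681 K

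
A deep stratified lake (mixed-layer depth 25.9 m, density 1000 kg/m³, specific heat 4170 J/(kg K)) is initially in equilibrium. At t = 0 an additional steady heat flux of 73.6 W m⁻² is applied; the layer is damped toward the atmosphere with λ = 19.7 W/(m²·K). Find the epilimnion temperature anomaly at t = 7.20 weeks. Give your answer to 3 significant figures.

Areal heat capacity C = ρ c_p D = 1000 × 4170 × 25.9 = 1.08×10^8 J/(m²·K).
τ = C / λ = 1.08×10^8 / 19.7 = 5.48×10^6 s.
Equilibrium anomaly ΔT_eq = F / λ = 73.6 / 19.7 = 3.74 K.
t = 7.20 weeks = 4.35×10^6 s, so t/τ = 0.794.
ΔT(t) = ΔT_eq (1 − e^(−t/τ)) = 3.74 × (1 − e^−0.794) = 2.05 K.

2.05 K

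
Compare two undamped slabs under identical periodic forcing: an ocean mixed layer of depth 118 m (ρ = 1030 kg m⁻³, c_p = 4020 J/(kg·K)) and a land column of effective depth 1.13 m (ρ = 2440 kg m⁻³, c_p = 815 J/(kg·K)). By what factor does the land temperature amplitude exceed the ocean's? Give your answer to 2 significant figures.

220

C_ocean = 1030 × 4020 × 118 = 4.89×10^8 J/(m²·K).
C_land = 2440 × 815 × 1.13 = 2.25×10^6 J/(m²·K).
Undamped amplitude ∝ 1/C, so A_land/A_ocean = C_ocean/C_land = 217.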